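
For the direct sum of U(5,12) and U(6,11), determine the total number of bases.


Bases of a direct sum M1 + M2: |B| = |B(M1)| * |B(M2)|.
|B(U(5,12))| = C(12,5) = 792.
|B(U(6,11))| = C(11,6) = 462.
Total bases = 792 * 462 = 365904.

365904


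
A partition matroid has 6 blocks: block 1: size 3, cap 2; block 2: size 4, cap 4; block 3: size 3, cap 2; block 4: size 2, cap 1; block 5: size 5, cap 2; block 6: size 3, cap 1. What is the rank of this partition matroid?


Rank of a partition matroid = sum of min(|Si|, ci) for each block.
= min(3,2) + min(4,4) + min(3,2) + min(2,1) + min(5,2) + min(3,1)
= 2 + 4 + 2 + 1 + 2 + 1
= 12.

12


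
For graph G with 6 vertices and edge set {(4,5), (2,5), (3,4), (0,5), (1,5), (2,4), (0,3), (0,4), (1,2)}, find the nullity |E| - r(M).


Cycle rank (nullity) = |E| - r(M) = |E| - (|V| - c).
|E| = 9, |V| = 6, c = 1.
Nullity = 9 - (6 - 1) = 9 - 5 = 4.

4


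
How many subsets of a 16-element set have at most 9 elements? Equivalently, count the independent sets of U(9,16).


Independent sets of U(9,16) are all subsets of size <= 9.
Count = (16 choose 0) + (16 choose 1) + (16 choose 2) + (16 choose 3) + (16 choose 4) + (16 choose 5) + (16 choose 6) + (16 choose 7) + (16 choose 8) + (16 choose 9)
     = 1 + 16 + 120 + 560 + 1820 + 4368 + 8008 + 11440 + 12870 + 11440
     = 50643.

50643


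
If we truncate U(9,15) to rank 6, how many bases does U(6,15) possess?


Truncating U(9,15) to rank 6 gives U(6,15).
Bases of U(6,15) are all 6-element subsets of 15 elements.
Number of bases = C(15,6) = 15! / (6! * 9!) = 5005.

5005


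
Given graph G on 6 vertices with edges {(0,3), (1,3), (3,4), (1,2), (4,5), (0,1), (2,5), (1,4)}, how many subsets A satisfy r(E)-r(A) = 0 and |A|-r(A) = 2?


R(x,y) = sum over A in 2^E of x^(r(E)-r(A)) * y^(|A|-r(A)).
G has 6 vertices, 8 edges. r(E) = 5.
Enumerate all 2^8 = 256 subsets.
Count subsets with r(E)-r(A)=0 and |A|-r(A)=2: 8.

8


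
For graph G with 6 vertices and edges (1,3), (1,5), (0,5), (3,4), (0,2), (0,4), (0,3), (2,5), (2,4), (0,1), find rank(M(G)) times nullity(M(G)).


r(M) = |V| - c = 6 - 1 = 5.
nullity = |E| - r(M) = 10 - 5 = 5.
Product = 5 * 5 = 25.

25


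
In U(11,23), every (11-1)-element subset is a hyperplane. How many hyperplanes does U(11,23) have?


Hyperplanes of U(11,23) are flats of rank 10.
In a uniform matroid, these are exactly the (10)-element subsets.
Count = C(23,10) = 23! / (10! * 13!) = 1144066.

1144066


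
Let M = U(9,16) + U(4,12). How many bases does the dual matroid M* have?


(M1+M2)* = M1* + M2*.
M1* = U(7,16), bases: C(16,7) = 11440.
M2* = U(8,12), bases: C(12,8) = 495.
|B(M*)| = 11440 * 495 = 5662800.

5662800


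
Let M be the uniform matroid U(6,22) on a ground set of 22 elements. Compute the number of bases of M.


Bases of U(6,22) are all 6-element subsets of the 22-element ground set.
Number of bases = C(22,6).
C(22,6) = 74613.

74613


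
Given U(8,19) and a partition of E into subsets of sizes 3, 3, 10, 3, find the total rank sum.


r(Ai) = min(|Ai|, 8) for each part.
Sum = min(3,8) + min(3,8) + min(10,8) + min(3,8)
    = 3 + 3 + 8 + 3
    = 17.

17


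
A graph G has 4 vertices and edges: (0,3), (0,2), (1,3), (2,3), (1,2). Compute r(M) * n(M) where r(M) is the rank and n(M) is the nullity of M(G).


r(M) = |V| - c = 4 - 1 = 3.
nullity = |E| - r(M) = 5 - 3 = 2.
Product = 3 * 2 = 6.

6


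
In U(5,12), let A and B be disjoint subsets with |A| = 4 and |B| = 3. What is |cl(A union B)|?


|A union B| = 4 + 3 = 7 (disjoint).
In U(5,12), cl(S) = S if |S| < 5, else cl(S) = E.
Since 7 >= 5, cl(A union B) = E.
|cl(A union B)| = 12.

12


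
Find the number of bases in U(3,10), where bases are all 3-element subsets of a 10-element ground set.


Bases of U(3,10) are all 3-element subsets of the 10-element ground set.
Number of bases = C(10,3).
(10 choose 3) = 120.

120


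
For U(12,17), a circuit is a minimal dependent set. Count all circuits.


In U(12,17), circuits are the (13)-element subsets.
Any set of 13 elements is dependent, and removing any one element gives
an independent set of size 12, so it is a minimal dependent set.
Number of circuits = (17 choose 13) = 2380.

2380


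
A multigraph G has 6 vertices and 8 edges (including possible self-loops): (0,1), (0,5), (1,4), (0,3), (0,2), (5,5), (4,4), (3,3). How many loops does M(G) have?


In a graphic matroid, a loop is a self-loop edge (u,u) with rank 0.
Examining all 8 edges for self-loops...
Self-loops found: (5,5), (4,4), (3,3)
Number of loops = 3.

3


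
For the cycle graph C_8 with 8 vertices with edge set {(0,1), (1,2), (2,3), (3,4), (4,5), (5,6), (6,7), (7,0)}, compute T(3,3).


T(C_8; x,y) = x + x^2 + ... + x^(7) + y.
T(3,3) = 3^1 + 3^2 + 3^3 + 3^4 + 3^5 + 3^6 + 3^7 + 3
= 3 + 9 + 27 + 81 + 243 + 729 + 2187 + 3
= 3282.

3282


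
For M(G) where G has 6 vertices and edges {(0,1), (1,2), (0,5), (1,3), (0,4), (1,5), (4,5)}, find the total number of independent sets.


An independent set in a graphic matroid is an acyclic edge subset.
G has 6 vertices and 7 edges.
Enumerate all 2^7 = 128 subsets, checking for acyclicity.
Total independent sets = 96.

96


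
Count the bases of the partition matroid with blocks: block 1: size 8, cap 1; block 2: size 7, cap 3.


A basis picks exactly ci elements from block i.
Number of bases = product of C(|Si|, ci).
= C(8,1) * C(7,3)
= 8 * 35
= 280.

280


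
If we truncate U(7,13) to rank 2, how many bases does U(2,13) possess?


Truncating U(7,13) to rank 2 gives U(2,13).
Bases of U(2,13) are all 2-element subsets of 13 elements.
Number of bases = (13 choose 2) = 78.

78


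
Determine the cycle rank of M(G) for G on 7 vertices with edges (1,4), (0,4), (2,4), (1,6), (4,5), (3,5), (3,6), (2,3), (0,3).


Cycle rank (nullity) = |E| - r(M) = |E| - (|V| - c).
|E| = 9, |V| = 7, c = 1.
Nullity = 9 - (7 - 1) = 9 - 6 = 3.

3


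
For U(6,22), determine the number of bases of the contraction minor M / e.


Contracting e from U(6,22) gives U(5,21).
Bases of U(5,21) = C(21,5) = 21! / (5! * 16!) = 20349.

20349


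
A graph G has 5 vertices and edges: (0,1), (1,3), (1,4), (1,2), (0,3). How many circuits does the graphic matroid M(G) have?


A circuit in a graphic matroid = edge set of a simple cycle.
G has 5 vertices and 5 edges.
Enumerating all minimal edge subsets forming cycles...
Total circuits found: 1.

1


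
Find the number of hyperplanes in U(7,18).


Hyperplanes of U(7,18) are flats of rank 6.
In a uniform matroid, these are exactly the (6)-element subsets.
Count = (18 choose 6) = 18564.

18564


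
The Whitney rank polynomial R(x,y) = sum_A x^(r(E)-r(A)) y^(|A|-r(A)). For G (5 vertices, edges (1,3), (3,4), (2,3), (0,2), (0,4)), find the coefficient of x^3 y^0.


R(x,y) = sum over A in 2^E of x^(r(E)-r(A)) * y^(|A|-r(A)).
G has 5 vertices, 5 edges. r(E) = 4.
Enumerate all 2^5 = 32 subsets.
Count subsets with r(E)-r(A)=3 and |A|-r(A)=0: 5.

5


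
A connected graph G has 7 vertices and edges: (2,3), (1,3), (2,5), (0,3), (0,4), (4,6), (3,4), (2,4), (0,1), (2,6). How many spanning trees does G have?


By Kirchhoff's matrix tree theorem, the number of spanning trees equals
the determinant of any cofactor of the Laplacian matrix L.
G has 7 vertices and 10 edges.
Computing the (6 x 6) cofactor determinant gives 55.

55


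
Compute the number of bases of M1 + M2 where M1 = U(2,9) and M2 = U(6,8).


Bases of a direct sum M1 + M2: |B| = |B(M1)| * |B(M2)|.
|B(U(2,9))| = C(9,2) = 36.
|B(U(6,8))| = C(8,6) = 28.
Total bases = 36 * 28 = 1008.

1008


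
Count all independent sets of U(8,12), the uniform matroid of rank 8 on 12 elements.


Independent sets of U(8,12) are all subsets of size <= 8.
Count = (12 choose 0) + (12 choose 1) + (12 choose 2) + (12 choose 3) + (12 choose 4) + (12 choose 5) + (12 choose 6) + (12 choose 7) + (12 choose 8)
     = 1 + 12 + 66 + 220 + 495 + 792 + 924 + 792 + 495
     = 3797.

3797


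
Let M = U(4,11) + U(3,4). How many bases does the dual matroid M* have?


(M1+M2)* = M1* + M2*.
M1* = U(7,11), bases: C(11,7) = 330.
M2* = U(1,4), bases: C(4,1) = 4.
|B(M*)| = 330 * 4 = 1320.

1320


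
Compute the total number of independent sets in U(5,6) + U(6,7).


For a direct sum, |I(M1+M2)| = |I(M1)| * |I(M2)|.
|I(U(5,6))| = sum C(6,k) for k=0..5 = 63.
|I(U(6,7))| = sum C(7,k) for k=0..6 = 127.
Total = 63 * 127 = 8001.

8001


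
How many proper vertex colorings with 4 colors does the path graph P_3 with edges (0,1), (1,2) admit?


P(P_3, k) = k * (k-1)^(2).
P(4) = 4 * 3^2 = 4 * 9 = 36.

36


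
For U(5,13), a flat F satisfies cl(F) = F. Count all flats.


Flats of U(5,13): every subset of size < 5 is a flat, plus E itself.
Count = (13 choose 0) + (13 choose 1) + (13 choose 2) + (13 choose 3) + (13 choose 4) + 1
     = 1 + 13 + 78 + 286 + 715 + 1
     = 1094.

1094


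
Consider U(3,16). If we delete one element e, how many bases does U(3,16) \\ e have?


Deleting e from U(3,16) gives U(3,15) since n > r.
Bases of U(3,15) = C(15,3) = (15 * 14 * 13) / (1 * 2 * 3) = 455.

455


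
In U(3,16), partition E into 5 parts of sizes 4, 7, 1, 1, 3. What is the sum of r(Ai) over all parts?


r(Ai) = min(|Ai|, 3) for each part.
Sum = min(4,3) + min(7,3) + min(1,3) + min(1,3) + min(3,3)
    = 3 + 3 + 1 + 1 + 3
    = 11.

11


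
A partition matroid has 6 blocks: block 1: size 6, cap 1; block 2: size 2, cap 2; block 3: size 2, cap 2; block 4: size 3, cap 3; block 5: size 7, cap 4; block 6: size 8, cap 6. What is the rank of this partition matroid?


Rank of a partition matroid = sum of min(|Si|, ci) for each block.
= min(6,1) + min(2,2) + min(2,2) + min(3,3) + min(7,4) + min(8,6)
= 1 + 2 + 2 + 3 + 4 + 6
= 18.

18


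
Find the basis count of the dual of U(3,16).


The dual of U(r,n) is U(n-r, n) = U(13,16).
Bases of U(13,16) are all (13)-element subsets.
|B(M*)| = (16 choose 13) = 560.

560


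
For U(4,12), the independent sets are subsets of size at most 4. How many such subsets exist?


Independent sets of U(4,12) are all subsets of size <= 4.
Count = C(12,0) + C(12,1) + C(12,2) + C(12,3) + C(12,4)
     = 1 + 12 + 66 + 220 + 495
     = 794.

794


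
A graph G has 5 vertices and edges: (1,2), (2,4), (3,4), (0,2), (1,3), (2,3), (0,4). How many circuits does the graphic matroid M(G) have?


A circuit in a graphic matroid = edge set of a simple cycle.
G has 5 vertices and 7 edges.
Enumerating all minimal edge subsets forming cycles...
Total circuits found: 6.

6


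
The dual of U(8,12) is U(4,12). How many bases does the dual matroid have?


The dual of U(r,n) is U(n-r, n) = U(4,12).
Bases of U(4,12) are all (4)-element subsets.
|B(M*)| = C(12,4) = (12 * 11 * 10 * 9) / (1 * 2 * 3 * 4) = 495.

495


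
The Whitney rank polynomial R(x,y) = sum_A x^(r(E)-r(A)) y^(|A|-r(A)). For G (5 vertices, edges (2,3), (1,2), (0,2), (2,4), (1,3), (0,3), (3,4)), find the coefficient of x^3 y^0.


R(x,y) = sum over A in 2^E of x^(r(E)-r(A)) * y^(|A|-r(A)).
G has 5 vertices, 7 edges. r(E) = 4.
Enumerate all 2^7 = 128 subsets.
Count subsets with r(E)-r(A)=3 and |A|-r(A)=0: 7.

7


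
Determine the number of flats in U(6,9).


Flats of U(6,9): every subset of size < 6 is a flat, plus E itself.
Count = C(9,0) + C(9,1) + C(9,2) + C(9,3) + C(9,4) + C(9,5) + 1
     = 1 + 9 + 36 + 84 + 126 + 126 + 1
     = 383.

383


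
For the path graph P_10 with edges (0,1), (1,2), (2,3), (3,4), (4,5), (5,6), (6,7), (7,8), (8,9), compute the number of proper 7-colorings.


P(P_10, k) = k * (k-1)^(9).
P(7) = 7 * 6^9 = 7 * 10077696 = 70543872.

70543872


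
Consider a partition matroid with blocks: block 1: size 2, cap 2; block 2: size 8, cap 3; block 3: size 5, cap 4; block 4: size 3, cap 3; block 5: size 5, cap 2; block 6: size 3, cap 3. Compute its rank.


Rank of a partition matroid = sum of min(|Si|, ci) for each block.
= min(2,2) + min(8,3) + min(5,4) + min(3,3) + min(5,2) + min(3,3)
= 2 + 3 + 4 + 3 + 2 + 3
= 17.

17


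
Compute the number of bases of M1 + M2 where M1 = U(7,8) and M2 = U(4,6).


Bases of a direct sum M1 + M2: |B| = |B(M1)| * |B(M2)|.
|B(U(7,8))| = C(8,7) = 8.
|B(U(4,6))| = C(6,4) = 15.
Total bases = 8 * 15 = 120.

120


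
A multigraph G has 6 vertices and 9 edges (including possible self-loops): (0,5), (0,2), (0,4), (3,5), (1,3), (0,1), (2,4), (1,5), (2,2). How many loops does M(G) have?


In a graphic matroid, a loop is a self-loop edge (u,u) with rank 0.
Examining all 9 edges for self-loops...
Self-loops found: (2,2)
Number of loops = 1.

1


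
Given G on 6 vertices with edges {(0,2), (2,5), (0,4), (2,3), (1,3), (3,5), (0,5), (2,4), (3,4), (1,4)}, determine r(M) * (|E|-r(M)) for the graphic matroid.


r(M) = |V| - c = 6 - 1 = 5.
nullity = |E| - r(M) = 10 - 5 = 5.
Product = 5 * 5 = 25.

25


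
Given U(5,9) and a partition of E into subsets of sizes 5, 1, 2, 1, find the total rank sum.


r(Ai) = min(|Ai|, 5) for each part.
Sum = min(5,5) + min(1,5) + min(2,5) + min(1,5)
    = 5 + 1 + 2 + 1
    = 9.

9


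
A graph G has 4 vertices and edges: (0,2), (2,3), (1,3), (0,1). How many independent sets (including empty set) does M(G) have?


An independent set in a graphic matroid is an acyclic edge subset.
G has 4 vertices and 4 edges.
Enumerate all 2^4 = 16 subsets, checking for acyclicity.
Total independent sets = 15.

15


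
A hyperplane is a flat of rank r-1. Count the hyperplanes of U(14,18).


Hyperplanes of U(14,18) are flats of rank 13.
In a uniform matroid, these are exactly the (13)-element subsets.
Count = (18 choose 13) = 8568.

8568


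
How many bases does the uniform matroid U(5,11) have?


Bases of U(5,11) are all 5-element subsets of the 11-element ground set.
Number of bases = C(11,5).
C(11,5) = 11! / (5! * 6!) = 462.

462


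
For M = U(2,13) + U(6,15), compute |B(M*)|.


(M1+M2)* = M1* + M2*.
M1* = U(11,13), bases: C(13,11) = 78.
M2* = U(9,15), bases: C(15,9) = 5005.
|B(M*)| = 78 * 5005 = 390390.

390390


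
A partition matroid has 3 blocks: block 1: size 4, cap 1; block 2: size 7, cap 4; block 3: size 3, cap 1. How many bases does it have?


A basis picks exactly ci elements from block i.
Number of bases = product of C(|Si|, ci).
= C(4,1) * C(7,4) * C(3,1)
= 4 * 35 * 3
= 420.

420


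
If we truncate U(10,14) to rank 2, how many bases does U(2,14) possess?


Truncating U(10,14) to rank 2 gives U(2,14).
Bases of U(2,14) are all 2-element subsets of 14 elements.
Number of bases = C(14,2) = (14 * 13) / (1 * 2) = 91.

91


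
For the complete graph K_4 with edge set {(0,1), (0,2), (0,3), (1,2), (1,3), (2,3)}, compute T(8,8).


T(K_4; x,y) = x^3 + 3x^2 + 4xy + 2x + y^3 + 3y^2 + 2y.
Substituting x=8, y=8:
= 512 + 192 + 256 + 16 + 512 + 192 + 16
= 1696.

1696


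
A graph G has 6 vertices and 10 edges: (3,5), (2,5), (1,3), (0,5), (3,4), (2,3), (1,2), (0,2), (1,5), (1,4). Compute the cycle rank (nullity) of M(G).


Cycle rank (nullity) = |E| - r(M) = |E| - (|V| - c).
|E| = 10, |V| = 6, c = 1.
Nullity = 10 - (6 - 1) = 10 - 5 = 5.

5


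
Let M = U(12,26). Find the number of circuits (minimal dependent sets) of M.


In U(12,26), circuits are the (13)-element subsets.
Any set of 13 elements is dependent, and removing any one element gives
an independent set of size 12, so it is a minimal dependent set.
Number of circuits = C(26,13) = 10400600.

10400600


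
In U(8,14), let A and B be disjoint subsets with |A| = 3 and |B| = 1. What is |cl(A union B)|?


|A union B| = 3 + 1 = 4 (disjoint).
In U(8,14), cl(S) = S if |S| < 8, else cl(S) = E.
Since 4 < 8, cl(A union B) = A union B.
|cl(A union B)| = 4.

4


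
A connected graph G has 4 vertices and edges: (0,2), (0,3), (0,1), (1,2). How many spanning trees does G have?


By Kirchhoff's matrix tree theorem, the number of spanning trees equals
the determinant of any cofactor of the Laplacian matrix L.
G has 4 vertices and 4 edges.
Computing the (3 x 3) cofactor determinant gives 3.

3


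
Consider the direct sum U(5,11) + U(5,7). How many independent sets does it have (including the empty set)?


For a direct sum, |I(M1+M2)| = |I(M1)| * |I(M2)|.
|I(U(5,11))| = sum C(11,k) for k=0..5 = 1024.
|I(U(5,7))| = sum C(7,k) for k=0..5 = 120.
Total = 1024 * 120 = 122880.

122880


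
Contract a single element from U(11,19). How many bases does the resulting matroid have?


Contracting e from U(11,19) gives U(10,18).
Bases of U(10,18) = C(18,10) = 43758.

43758


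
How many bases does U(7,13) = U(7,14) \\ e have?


Deleting e from U(7,14) gives U(7,13) since n > r.
Bases of U(7,13) = C(13,7) = 1716.

1716


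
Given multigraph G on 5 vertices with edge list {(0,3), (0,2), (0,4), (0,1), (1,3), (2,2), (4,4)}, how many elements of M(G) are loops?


In a graphic matroid, a loop is a self-loop edge (u,u) with rank 0.
Examining all 7 edges for self-loops...
Self-loops found: (2,2), (4,4)
Number of loops = 2.

2


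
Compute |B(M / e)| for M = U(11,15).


Contracting e from U(11,15) gives U(10,14).
Bases of U(10,14) = C(14,10) = 1001.

1001


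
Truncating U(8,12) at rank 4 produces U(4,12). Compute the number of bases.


Truncating U(8,12) to rank 4 gives U(4,12).
Bases of U(4,12) are all 4-element subsets of 12 elements.
Number of bases = C(12,4) = (12 * 11 * 10 * 9) / (1 * 2 * 3 * 4) = 495.

495


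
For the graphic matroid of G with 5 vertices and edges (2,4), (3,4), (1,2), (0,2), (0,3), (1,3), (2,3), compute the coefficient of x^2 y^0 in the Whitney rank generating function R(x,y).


R(x,y) = sum over A in 2^E of x^(r(E)-r(A)) * y^(|A|-r(A)).
G has 5 vertices, 7 edges. r(E) = 4.
Enumerate all 2^7 = 128 subsets.
Count subsets with r(E)-r(A)=2 and |A|-r(A)=0: 21.

21


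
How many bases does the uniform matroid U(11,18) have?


Bases of U(11,18) are all 11-element subsets of the 18-element ground set.
Number of bases = C(18,11).
(18 choose 11) = 31824.

31824


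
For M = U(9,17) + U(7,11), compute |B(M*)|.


(M1+M2)* = M1* + M2*.
M1* = U(8,17), bases: C(17,8) = 24310.
M2* = U(4,11), bases: C(11,4) = 330.
|B(M*)| = 24310 * 330 = 8022300.

8022300


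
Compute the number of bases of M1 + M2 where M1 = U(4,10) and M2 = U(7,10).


Bases of a direct sum M1 + M2: |B| = |B(M1)| * |B(M2)|.
|B(U(4,10))| = C(10,4) = 210.
|B(U(7,10))| = C(10,7) = 120.
Total bases = 210 * 120 = 25200.

25200


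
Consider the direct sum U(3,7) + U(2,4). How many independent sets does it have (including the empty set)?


For a direct sum, |I(M1+M2)| = |I(M1)| * |I(M2)|.
|I(U(3,7))| = sum C(7,k) for k=0..3 = 64.
|I(U(2,4))| = sum C(4,k) for k=0..2 = 11.
Total = 64 * 11 = 704.

704


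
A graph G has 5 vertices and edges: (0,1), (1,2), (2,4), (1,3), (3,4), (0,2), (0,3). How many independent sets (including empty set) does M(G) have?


An independent set in a graphic matroid is an acyclic edge subset.
G has 5 vertices and 7 edges.
Enumerate all 2^7 = 128 subsets, checking for acyclicity.
Total independent sets = 86.

86


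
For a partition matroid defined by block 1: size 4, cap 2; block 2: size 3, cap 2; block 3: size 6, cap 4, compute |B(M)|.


A basis picks exactly ci elements from block i.
Number of bases = product of C(|Si|, ci).
= C(4,2) * C(3,2) * C(6,4)
= 6 * 3 * 15
= 270.

270


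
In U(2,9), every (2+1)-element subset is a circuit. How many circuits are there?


In U(2,9), circuits are the (3)-element subsets.
Any set of 3 elements is dependent, and removing any one element gives
an independent set of size 2, so it is a minimal dependent set.
Number of circuits = C(9,3) = (9 * 8 * 7) / (1 * 2 * 3) = 84.

84


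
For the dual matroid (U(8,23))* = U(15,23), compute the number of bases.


The dual of U(r,n) is U(n-r, n) = U(15,23).
Bases of U(15,23) are all (15)-element subsets.
|B(M*)| = C(23,15) = 23! / (15! * 8!) = 490314.

490314


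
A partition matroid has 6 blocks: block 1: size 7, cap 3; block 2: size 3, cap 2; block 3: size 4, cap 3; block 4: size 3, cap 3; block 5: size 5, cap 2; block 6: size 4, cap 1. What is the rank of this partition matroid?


Rank of a partition matroid = sum of min(|Si|, ci) for each block.
= min(7,3) + min(3,2) + min(4,3) + min(3,3) + min(5,2) + min(4,1)
= 3 + 2 + 3 + 3 + 2 + 1
= 14.

14


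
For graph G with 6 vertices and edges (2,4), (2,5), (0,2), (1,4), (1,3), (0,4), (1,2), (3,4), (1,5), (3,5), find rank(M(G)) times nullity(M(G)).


r(M) = |V| - c = 6 - 1 = 5.
nullity = |E| - r(M) = 10 - 5 = 5.
Product = 5 * 5 = 25.

25


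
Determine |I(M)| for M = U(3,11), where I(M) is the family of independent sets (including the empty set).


Independent sets of U(3,11) are all subsets of size <= 3.
Count = (11 choose 0) + (11 choose 1) + (11 choose 2) + (11 choose 3)
     = 1 + 11 + 55 + 165
     = 232.

232


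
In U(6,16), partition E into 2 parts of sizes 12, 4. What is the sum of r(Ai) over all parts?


r(Ai) = min(|Ai|, 6) for each part.
Sum = min(12,6) + min(4,6)
    = 6 + 4
    = 10.

10


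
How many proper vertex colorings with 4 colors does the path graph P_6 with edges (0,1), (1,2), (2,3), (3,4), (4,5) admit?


P(P_6, k) = k * (k-1)^(5).
P(4) = 4 * 3^5 = 4 * 243 = 972.

972


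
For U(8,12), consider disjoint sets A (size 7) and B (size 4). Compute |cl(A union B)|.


|A union B| = 7 + 4 = 11 (disjoint).
In U(8,12), cl(S) = S if |S| < 8, else cl(S) = E.
Since 11 >= 8, cl(A union B) = E.
|cl(A union B)| = 12.

12


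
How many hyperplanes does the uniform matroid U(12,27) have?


Hyperplanes of U(12,27) are flats of rank 11.
In a uniform matroid, these are exactly the (11)-element subsets.
Count = C(27,11) = 13037895.

13037895


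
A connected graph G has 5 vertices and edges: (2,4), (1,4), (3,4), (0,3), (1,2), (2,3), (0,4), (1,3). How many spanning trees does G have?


By Kirchhoff's matrix tree theorem, the number of spanning trees equals
the determinant of any cofactor of the Laplacian matrix L.
G has 5 vertices and 8 edges.
Computing the (4 x 4) cofactor determinant gives 40.

40


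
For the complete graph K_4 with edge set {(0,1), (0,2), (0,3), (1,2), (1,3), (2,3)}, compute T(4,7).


T(K_4; x,y) = x^3 + 3x^2 + 4xy + 2x + y^3 + 3y^2 + 2y.
Substituting x=4, y=7:
= 64 + 48 + 112 + 8 + 343 + 147 + 14
= 736.

736


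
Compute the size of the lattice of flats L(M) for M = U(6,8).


Flats of U(6,8): every subset of size < 6 is a flat, plus E itself.
Count = (8 choose 0) + (8 choose 1) + (8 choose 2) + (8 choose 3) + (8 choose 4) + (8 choose 5) + 1
     = 1 + 8 + 28 + 56 + 70 + 56 + 1
     = 220.

220


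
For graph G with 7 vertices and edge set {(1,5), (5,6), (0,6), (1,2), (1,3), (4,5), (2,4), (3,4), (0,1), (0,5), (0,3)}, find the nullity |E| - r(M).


Cycle rank (nullity) = |E| - r(M) = |E| - (|V| - c).
|E| = 11, |V| = 7, c = 1.
Nullity = 11 - (7 - 1) = 11 - 6 = 5.

5


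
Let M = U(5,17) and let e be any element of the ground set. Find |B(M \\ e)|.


Deleting e from U(5,17) gives U(5,16) since n > r.
Bases of U(5,16) = C(16,5) = 4368.

4368


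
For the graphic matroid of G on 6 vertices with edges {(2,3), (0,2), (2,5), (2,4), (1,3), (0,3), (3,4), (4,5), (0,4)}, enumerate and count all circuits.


A circuit in a graphic matroid = edge set of a simple cycle.
G has 6 vertices and 9 edges.
Enumerating all minimal edge subsets forming cycles...
Total circuits found: 12.

12


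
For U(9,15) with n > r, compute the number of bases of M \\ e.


Deleting e from U(9,15) gives U(9,14) since n > r.
Bases of U(9,14) = C(14,9) = 14! / (9! * 5!) = 2002.

2002


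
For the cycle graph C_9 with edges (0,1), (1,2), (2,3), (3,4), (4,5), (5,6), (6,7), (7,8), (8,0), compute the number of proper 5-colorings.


P(C_9, k) = (k-1)^9 + (-1)^9*(k-1).
P(5) = (4)^9 - 4
= 262144 - 4 = 262140.

262140


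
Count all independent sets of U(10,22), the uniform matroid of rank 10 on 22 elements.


Independent sets of U(10,22) are all subsets of size <= 10.
Count = (22 choose 0) + (22 choose 1) + (22 choose 2) + (22 choose 3) + (22 choose 4) + (22 choose 5) + (22 choose 6) + (22 choose 7) + (22 choose 8) + (22 choose 9) + (22 choose 10)
     = 1 + 22 + 231 + 1540 + 7315 + 26334 + 74613 + 170544 + 319770 + 497420 + 646646
     = 1744436.

1744436


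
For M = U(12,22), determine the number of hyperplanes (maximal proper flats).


Hyperplanes of U(12,22) are flats of rank 11.
In a uniform matroid, these are exactly the (11)-element subsets.
Count = (22 choose 11) = 705432.

705432


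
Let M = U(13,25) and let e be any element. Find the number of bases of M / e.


Contracting e from U(13,25) gives U(12,24).
Bases of U(12,24) = C(24,12) = 24! / (12! * 12!) = 2704156.

2704156


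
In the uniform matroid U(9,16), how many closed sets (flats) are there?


Flats of U(9,16): every subset of size < 9 is a flat, plus E itself.
Count = (16 choose 0) + (16 choose 1) + (16 choose 2) + (16 choose 3) + (16 choose 4) + (16 choose 5) + (16 choose 6) + (16 choose 7) + (16 choose 8) + 1
     = 1 + 16 + 120 + 560 + 1820 + 4368 + 8008 + 11440 + 12870 + 1
     = 39204.

39204


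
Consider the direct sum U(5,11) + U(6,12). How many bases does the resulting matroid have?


Bases of a direct sum M1 + M2: |B| = |B(M1)| * |B(M2)|.
|B(U(5,11))| = C(11,5) = 462.
|B(U(6,12))| = C(12,6) = 924.
Total bases = 462 * 924 = 426888.

426888


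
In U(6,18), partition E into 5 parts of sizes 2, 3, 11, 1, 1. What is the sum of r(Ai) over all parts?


r(Ai) = min(|Ai|, 6) for each part.
Sum = min(2,6) + min(3,6) + min(11,6) + min(1,6) + min(1,6)
    = 2 + 3 + 6 + 1 + 1
    = 13.

13


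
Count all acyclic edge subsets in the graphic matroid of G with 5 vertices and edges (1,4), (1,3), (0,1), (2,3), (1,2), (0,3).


An independent set in a graphic matroid is an acyclic edge subset.
G has 5 vertices and 6 edges.
Enumerate all 2^6 = 64 subsets, checking for acyclicity.
Total independent sets = 48.

48


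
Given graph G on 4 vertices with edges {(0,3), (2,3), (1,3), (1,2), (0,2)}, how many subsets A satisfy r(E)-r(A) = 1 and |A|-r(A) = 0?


R(x,y) = sum over A in 2^E of x^(r(E)-r(A)) * y^(|A|-r(A)).
G has 4 vertices, 5 edges. r(E) = 3.
Enumerate all 2^5 = 32 subsets.
Count subsets with r(E)-r(A)=1 and |A|-r(A)=0: 10.

10


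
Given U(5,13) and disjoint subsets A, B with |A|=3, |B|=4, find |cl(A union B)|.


|A union B| = 3 + 4 = 7 (disjoint).
In U(5,13), cl(S) = S if |S| < 5, else cl(S) = E.
Since 7 >= 5, cl(A union B) = E.
|cl(A union B)| = 13.

13


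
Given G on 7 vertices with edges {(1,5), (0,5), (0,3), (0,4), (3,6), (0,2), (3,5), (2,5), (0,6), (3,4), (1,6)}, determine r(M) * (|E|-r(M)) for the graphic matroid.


r(M) = |V| - c = 7 - 1 = 6.
nullity = |E| - r(M) = 11 - 6 = 5.
Product = 6 * 5 = 30.

30


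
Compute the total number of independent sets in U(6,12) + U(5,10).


For a direct sum, |I(M1+M2)| = |I(M1)| * |I(M2)|.
|I(U(6,12))| = sum C(12,k) for k=0..6 = 2510.
|I(U(5,10))| = sum C(10,k) for k=0..5 = 638.
Total = 2510 * 638 = 1601380.

1601380


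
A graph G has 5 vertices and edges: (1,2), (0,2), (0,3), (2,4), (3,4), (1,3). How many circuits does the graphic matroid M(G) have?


A circuit in a graphic matroid = edge set of a simple cycle.
G has 5 vertices and 6 edges.
Enumerating all minimal edge subsets forming cycles...
Total circuits found: 3.

3


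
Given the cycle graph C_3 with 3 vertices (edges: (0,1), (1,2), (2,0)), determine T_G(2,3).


T(C_3; x,y) = x + x^2 + ... + x^(2) + y.
T(2,3) = 2^1 + 2^2 + 3
= 2 + 4 + 3
= 9.

9


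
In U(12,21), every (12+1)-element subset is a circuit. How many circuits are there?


In U(12,21), circuits are the (13)-element subsets.
Any set of 13 elements is dependent, and removing any one element gives
an independent set of size 12, so it is a minimal dependent set.
Number of circuits = (21 choose 13) = 203490.

203490


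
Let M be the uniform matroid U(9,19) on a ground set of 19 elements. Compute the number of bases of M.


Bases of U(9,19) are all 9-element subsets of the 19-element ground set.
Number of bases = C(19,9).
(19 choose 9) = 92378.

92378


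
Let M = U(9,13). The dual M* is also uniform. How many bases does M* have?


The dual of U(r,n) is U(n-r, n) = U(4,13).
Bases of U(4,13) are all (4)-element subsets.
|B(M*)| = C(13,4) = 13! / (4! * 9!) = 715.

715


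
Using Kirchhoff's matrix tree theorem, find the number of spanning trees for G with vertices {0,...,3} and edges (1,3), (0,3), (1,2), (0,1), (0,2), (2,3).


By Kirchhoff's matrix tree theorem, the number of spanning trees equals
the determinant of any cofactor of the Laplacian matrix L.
G has 4 vertices and 6 edges.
Computing the (3 x 3) cofactor determinant gives 16.

16


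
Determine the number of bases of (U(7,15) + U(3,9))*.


(M1+M2)* = M1* + M2*.
M1* = U(8,15), bases: C(15,8) = 6435.
M2* = U(6,9), bases: C(9,6) = 84.
|B(M*)| = 6435 * 84 = 540540.

540540


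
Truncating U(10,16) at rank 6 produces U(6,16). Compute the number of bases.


Truncating U(10,16) to rank 6 gives U(6,16).
Bases of U(6,16) are all 6-element subsets of 16 elements.
Number of bases = C(16,6) = 8008.

8008


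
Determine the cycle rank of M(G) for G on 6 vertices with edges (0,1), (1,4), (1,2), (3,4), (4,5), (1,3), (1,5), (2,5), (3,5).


Cycle rank (nullity) = |E| - r(M) = |E| - (|V| - c).
|E| = 9, |V| = 6, c = 1.
Nullity = 9 - (6 - 1) = 9 - 5 = 4.

4


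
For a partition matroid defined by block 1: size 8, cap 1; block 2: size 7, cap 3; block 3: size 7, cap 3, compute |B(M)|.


A basis picks exactly ci elements from block i.
Number of bases = product of C(|Si|, ci).
= C(8,1) * C(7,3) * C(7,3)
= 8 * 35 * 35
= 9800.

9800


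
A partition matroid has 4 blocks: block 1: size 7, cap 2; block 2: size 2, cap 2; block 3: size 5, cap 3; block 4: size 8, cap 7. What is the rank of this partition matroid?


Rank of a partition matroid = sum of min(|Si|, ci) for each block.
= min(7,2) + min(2,2) + min(5,3) + min(8,7)
= 2 + 2 + 3 + 7
= 14.

14


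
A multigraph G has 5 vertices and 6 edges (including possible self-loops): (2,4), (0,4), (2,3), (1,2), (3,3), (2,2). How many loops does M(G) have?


In a graphic matroid, a loop is a self-loop edge (u,u) with rank 0.
Examining all 6 edges for self-loops...
Self-loops found: (3,3), (2,2)
Number of loops = 2.

2


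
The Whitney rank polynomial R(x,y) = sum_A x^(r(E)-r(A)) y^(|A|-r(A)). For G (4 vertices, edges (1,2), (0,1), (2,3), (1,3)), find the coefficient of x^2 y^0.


R(x,y) = sum over A in 2^E of x^(r(E)-r(A)) * y^(|A|-r(A)).
G has 4 vertices, 4 edges. r(E) = 3.
Enumerate all 2^4 = 16 subsets.
Count subsets with r(E)-r(A)=2 and |A|-r(A)=0: 4.

4


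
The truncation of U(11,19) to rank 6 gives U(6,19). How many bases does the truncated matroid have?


Truncating U(11,19) to rank 6 gives U(6,19).
Bases of U(6,19) are all 6-element subsets of 19 elements.
Number of bases = C(19,6) = 27132.

27132


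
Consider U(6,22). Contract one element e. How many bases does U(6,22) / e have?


Contracting e from U(6,22) gives U(5,21).
Bases of U(5,21) = C(21,5) = 20349.

20349


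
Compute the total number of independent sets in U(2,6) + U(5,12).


For a direct sum, |I(M1+M2)| = |I(M1)| * |I(M2)|.
|I(U(2,6))| = sum C(6,k) for k=0..2 = 22.
|I(U(5,12))| = sum C(12,k) for k=0..5 = 1586.
Total = 22 * 1586 = 34892.

34892


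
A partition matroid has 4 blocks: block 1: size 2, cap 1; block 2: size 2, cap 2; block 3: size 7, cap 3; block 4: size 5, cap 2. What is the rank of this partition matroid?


Rank of a partition matroid = sum of min(|Si|, ci) for each block.
= min(2,1) + min(2,2) + min(7,3) + min(5,2)
= 1 + 2 + 3 + 2
= 8.

8


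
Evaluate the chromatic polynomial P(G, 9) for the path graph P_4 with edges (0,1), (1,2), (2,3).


P(P_4, k) = k * (k-1)^(3).
P(9) = 9 * 8^3 = 9 * 512 = 4608.

4608


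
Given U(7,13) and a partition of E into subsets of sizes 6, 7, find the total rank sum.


r(Ai) = min(|Ai|, 7) for each part.
Sum = min(6,7) + min(7,7)
    = 6 + 7
    = 13.

13


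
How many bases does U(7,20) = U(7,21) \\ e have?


Deleting e from U(7,21) gives U(7,20) since n > r.
Bases of U(7,20) = (20 choose 7) = 77520.

77520


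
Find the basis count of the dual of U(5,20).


The dual of U(r,n) is U(n-r, n) = U(15,20).
Bases of U(15,20) are all (15)-element subsets.
|B(M*)| = (20 choose 15) = 15504.

15504


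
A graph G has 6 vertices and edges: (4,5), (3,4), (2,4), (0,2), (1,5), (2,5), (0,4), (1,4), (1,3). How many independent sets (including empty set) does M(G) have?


An independent set in a graphic matroid is an acyclic edge subset.
G has 6 vertices and 9 edges.
Enumerate all 2^9 = 512 subsets, checking for acyclicity.
Total independent sets = 280.

280


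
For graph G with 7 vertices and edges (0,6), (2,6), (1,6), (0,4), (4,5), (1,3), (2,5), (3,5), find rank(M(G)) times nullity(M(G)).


r(M) = |V| - c = 7 - 1 = 6.
nullity = |E| - r(M) = 8 - 6 = 2.
Product = 6 * 2 = 12.

12


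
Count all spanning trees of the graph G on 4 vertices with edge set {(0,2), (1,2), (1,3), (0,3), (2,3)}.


By Kirchhoff's matrix tree theorem, the number of spanning trees equals
the determinant of any cofactor of the Laplacian matrix L.
G has 4 vertices and 5 edges.
Computing the (3 x 3) cofactor determinant gives 8.

8


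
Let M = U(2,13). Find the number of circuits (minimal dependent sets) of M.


In U(2,13), circuits are the (3)-element subsets.
Any set of 3 elements is dependent, and removing any one element gives
an independent set of size 2, so it is a minimal dependent set.
Number of circuits = C(13,3) = 13! / (3! * 10!) = 286.

286


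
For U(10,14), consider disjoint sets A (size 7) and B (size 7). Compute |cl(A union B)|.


|A union B| = 7 + 7 = 14 (disjoint).
In U(10,14), cl(S) = S if |S| < 10, else cl(S) = E.
Since 14 >= 10, cl(A union B) = E.
|cl(A union B)| = 14.

14


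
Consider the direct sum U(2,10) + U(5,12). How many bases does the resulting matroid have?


Bases of a direct sum M1 + M2: |B| = |B(M1)| * |B(M2)|.
|B(U(2,10))| = C(10,2) = 45.
|B(U(5,12))| = C(12,5) = 792.
Total bases = 45 * 792 = 35640.

35640


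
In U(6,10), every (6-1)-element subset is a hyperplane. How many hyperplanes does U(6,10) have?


Hyperplanes of U(6,10) are flats of rank 5.
In a uniform matroid, these are exactly the (5)-element subsets.
Count = (10 choose 5) = 252.

252


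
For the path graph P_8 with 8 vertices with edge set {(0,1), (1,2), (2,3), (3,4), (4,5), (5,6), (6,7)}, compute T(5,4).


A path on 8 vertices is a tree with 7 edges.
T(x,y) = x^(7) for any tree.
T(5,4) = 5^7 = 78125.

78125


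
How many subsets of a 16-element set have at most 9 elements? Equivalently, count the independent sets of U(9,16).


Independent sets of U(9,16) are all subsets of size <= 9.
Count = (16 choose 0) + (16 choose 1) + (16 choose 2) + (16 choose 3) + (16 choose 4) + (16 choose 5) + (16 choose 6) + (16 choose 7) + (16 choose 8) + (16 choose 9)
     = 1 + 16 + 120 + 560 + 1820 + 4368 + 8008 + 11440 + 12870 + 11440
     = 50643.

50643


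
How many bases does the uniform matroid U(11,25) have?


Bases of U(11,25) are all 11-element subsets of the 25-element ground set.
Number of bases = C(25,11).
(25 choose 11) = 4457400.

4457400


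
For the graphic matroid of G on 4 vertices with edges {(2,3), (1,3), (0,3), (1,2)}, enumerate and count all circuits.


A circuit in a graphic matroid = edge set of a simple cycle.
G has 4 vertices and 4 edges.
Enumerating all minimal edge subsets forming cycles...
Total circuits found: 1.

1


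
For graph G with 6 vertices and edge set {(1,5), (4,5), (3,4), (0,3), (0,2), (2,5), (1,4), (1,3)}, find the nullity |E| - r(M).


Cycle rank (nullity) = |E| - r(M) = |E| - (|V| - c).
|E| = 8, |V| = 6, c = 1.
Nullity = 8 - (6 - 1) = 8 - 5 = 3.

3


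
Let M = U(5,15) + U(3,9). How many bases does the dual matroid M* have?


(M1+M2)* = M1* + M2*.
M1* = U(10,15), bases: C(15,10) = 3003.
M2* = U(6,9), bases: C(9,6) = 84.
|B(M*)| = 3003 * 84 = 252252.

252252


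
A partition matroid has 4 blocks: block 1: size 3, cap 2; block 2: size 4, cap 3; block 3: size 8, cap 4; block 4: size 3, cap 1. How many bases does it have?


A basis picks exactly ci elements from block i.
Number of bases = product of C(|Si|, ci).
= C(3,2) * C(4,3) * C(8,4) * C(3,1)
= 3 * 4 * 70 * 3
= 2520.

2520


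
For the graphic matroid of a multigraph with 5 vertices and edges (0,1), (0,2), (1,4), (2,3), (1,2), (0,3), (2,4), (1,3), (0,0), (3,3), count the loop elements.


In a graphic matroid, a loop is a self-loop edge (u,u) with rank 0.
Examining all 10 edges for self-loops...
Self-loops found: (0,0), (3,3)
Number of loops = 2.

2


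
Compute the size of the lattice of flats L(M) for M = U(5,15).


Flats of U(5,15): every subset of size < 5 is a flat, plus E itself.
Count = C(15,0) + C(15,1) + C(15,2) + C(15,3) + C(15,4) + 1
     = 1 + 15 + 105 + 455 + 1365 + 1
     = 1942.

1942


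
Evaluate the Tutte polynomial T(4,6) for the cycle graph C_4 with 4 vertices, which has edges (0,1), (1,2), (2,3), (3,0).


T(C_4; x,y) = x + x^2 + ... + x^(3) + y.
T(4,6) = 4^1 + 4^2 + 4^3 + 6
= 4 + 16 + 64 + 6
= 90.

90


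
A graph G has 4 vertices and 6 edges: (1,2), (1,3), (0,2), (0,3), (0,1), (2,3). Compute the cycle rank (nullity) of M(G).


Cycle rank (nullity) = |E| - r(M) = |E| - (|V| - c).
|E| = 6, |V| = 4, c = 1.
Nullity = 6 - (4 - 1) = 6 - 3 = 3.

3


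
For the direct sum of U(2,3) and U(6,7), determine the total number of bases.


Bases of a direct sum M1 + M2: |B| = |B(M1)| * |B(M2)|.
|B(U(2,3))| = C(3,2) = 3.
|B(U(6,7))| = C(7,6) = 7.
Total bases = 3 * 7 = 21.

21


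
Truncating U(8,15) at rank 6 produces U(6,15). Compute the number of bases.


Truncating U(8,15) to rank 6 gives U(6,15).
Bases of U(6,15) are all 6-element subsets of 15 elements.
Number of bases = (15 choose 6) = 5005.

5005


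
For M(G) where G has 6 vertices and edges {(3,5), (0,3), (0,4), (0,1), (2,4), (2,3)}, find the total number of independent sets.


An independent set in a graphic matroid is an acyclic edge subset.
G has 6 vertices and 6 edges.
Enumerate all 2^6 = 64 subsets, checking for acyclicity.
Total independent sets = 60.

60


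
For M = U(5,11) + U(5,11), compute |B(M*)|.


(M1+M2)* = M1* + M2*.
M1* = U(6,11), bases: C(11,6) = 462.
M2* = U(6,11), bases: C(11,6) = 462.
|B(M*)| = 462 * 462 = 213444.

213444


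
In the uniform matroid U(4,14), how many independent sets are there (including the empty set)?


Independent sets of U(4,14) are all subsets of size <= 4.
Count = (14 choose 0) + (14 choose 1) + (14 choose 2) + (14 choose 3) + (14 choose 4)
     = 1 + 14 + 91 + 364 + 1001
     = 1471.

1471


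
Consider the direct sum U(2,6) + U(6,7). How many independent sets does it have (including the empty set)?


For a direct sum, |I(M1+M2)| = |I(M1)| * |I(M2)|.
|I(U(2,6))| = sum C(6,k) for k=0..2 = 22.
|I(U(6,7))| = sum C(7,k) for k=0..6 = 127.
Total = 22 * 127 = 2794.

2794


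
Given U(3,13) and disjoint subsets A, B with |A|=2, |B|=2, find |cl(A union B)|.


|A union B| = 2 + 2 = 4 (disjoint).
In U(3,13), cl(S) = S if |S| < 3, else cl(S) = E.
Since 4 >= 3, cl(A union B) = E.
|cl(A union B)| = 13.

13


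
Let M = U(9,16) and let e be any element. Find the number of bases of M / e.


Contracting e from U(9,16) gives U(8,15).
Bases of U(8,15) = (15 choose 8) = 6435.

6435


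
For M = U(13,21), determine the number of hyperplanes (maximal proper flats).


Hyperplanes of U(13,21) are flats of rank 12.
In a uniform matroid, these are exactly the (12)-element subsets.
Count = C(21,12) = 293930.

293930


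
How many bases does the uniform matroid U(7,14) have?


Bases of U(7,14) are all 7-element subsets of the 14-element ground set.
Number of bases = C(14,7).
(14 choose 7) = 3432.

3432
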